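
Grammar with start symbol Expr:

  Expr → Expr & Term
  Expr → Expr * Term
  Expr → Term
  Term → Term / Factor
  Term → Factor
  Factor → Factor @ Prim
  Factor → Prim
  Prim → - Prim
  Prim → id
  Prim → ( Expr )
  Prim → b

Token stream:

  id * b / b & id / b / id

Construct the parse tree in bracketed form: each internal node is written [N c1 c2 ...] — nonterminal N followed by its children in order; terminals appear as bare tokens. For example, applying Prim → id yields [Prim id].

[Expr [Expr [Expr [Term [Factor [Prim id]]]] * [Term [Term [Factor [Prim b]]] / [Factor [Prim b]]]] & [Term [Term [Term [Factor [Prim id]]] / [Factor [Prim b]]] / [Factor [Prim id]]]]

Expr
Expr & Term
Expr * Term & Term
Term * Term & Term
Factor * Term & Term
Prim * Term & Term
id * Term & Term
id * Term / Factor & Term
id * Factor / Factor & Term
id * Prim / Factor & Term
id * b / Factor & Term
id * b / Prim & Term
id * b / b & Term
id * b / b & Term / Factor
id * b / b & Term / Factor / Factor
id * b / b & Factor / Factor / Factor
id * b / b & Prim / Factor / Factor
id * b / b & id / Factor / Factor
id * b / b & id / Prim / Factor
id * b / b & id / b / Factor
id * b / b & id / b / Prim
id * b / b & id / b / id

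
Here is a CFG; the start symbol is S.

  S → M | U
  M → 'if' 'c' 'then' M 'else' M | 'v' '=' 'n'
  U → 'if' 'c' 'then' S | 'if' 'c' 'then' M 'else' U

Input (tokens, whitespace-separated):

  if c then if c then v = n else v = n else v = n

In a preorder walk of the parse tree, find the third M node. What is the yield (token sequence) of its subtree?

v = n

[S [M if c then [M if c then [M v = n] else [M v = n]] else [M v = n]]]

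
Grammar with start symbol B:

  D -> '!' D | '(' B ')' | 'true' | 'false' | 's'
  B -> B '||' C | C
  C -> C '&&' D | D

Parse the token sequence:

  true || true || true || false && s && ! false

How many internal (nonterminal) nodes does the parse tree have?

17

[B [B [B [B [C [D true]]] || [C [D true]]] || [C [D true]]] || [C [C [C [D false]] && [D s]] && [D ! [D false]]]]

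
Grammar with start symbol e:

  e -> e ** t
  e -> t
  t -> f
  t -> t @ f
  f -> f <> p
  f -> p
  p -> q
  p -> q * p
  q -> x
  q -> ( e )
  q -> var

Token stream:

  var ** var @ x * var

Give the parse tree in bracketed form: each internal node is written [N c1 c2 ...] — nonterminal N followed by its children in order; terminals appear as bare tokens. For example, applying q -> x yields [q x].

e
e ** t
t ** t
f ** t
p ** t
q ** t
var ** t
var ** t @ f
var ** f @ f
var ** p @ f
var ** q @ f
var ** var @ f
var ** var @ p
var ** var @ q * p
var ** var @ x * p
var ** var @ x * q
var ** var @ x * var

[e [e [t [f [p [q var]]]]] ** [t [t [f [p [q var]]]] @ [f [p [q x] * [p [q var]]]]]]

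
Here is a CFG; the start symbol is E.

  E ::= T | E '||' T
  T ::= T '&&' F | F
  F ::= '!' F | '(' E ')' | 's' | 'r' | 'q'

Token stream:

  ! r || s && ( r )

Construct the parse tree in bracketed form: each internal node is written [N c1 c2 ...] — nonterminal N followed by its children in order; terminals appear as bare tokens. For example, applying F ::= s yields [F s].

E
E || T
T || T
F || T
! F || T
! r || T
! r || T && F
! r || F && F
! r || s && F
! r || s && ( E )
! r || s && ( T )
! r || s && ( F )
! r || s && ( r )

[E [E [T [F ! [F r]]]] || [T [T [F s]] && [F ( [E [T [F r]]] )]]]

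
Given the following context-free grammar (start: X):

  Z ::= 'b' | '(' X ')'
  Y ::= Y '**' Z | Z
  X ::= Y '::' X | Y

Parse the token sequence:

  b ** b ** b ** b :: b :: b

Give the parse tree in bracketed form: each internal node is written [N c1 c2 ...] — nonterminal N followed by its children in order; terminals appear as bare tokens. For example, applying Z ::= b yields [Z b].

X
Y :: X
Y ** Z :: X
Y ** Z ** Z :: X
Y ** Z ** Z ** Z :: X
Z ** Z ** Z ** Z :: X
b ** Z ** Z ** Z :: X
b ** b ** Z ** Z :: X
b ** b ** b ** Z :: X
b ** b ** b ** b :: X
b ** b ** b ** b :: Y :: X
b ** b ** b ** b :: Z :: X
b ** b ** b ** b :: b :: X
b ** b ** b ** b :: b :: Y
b ** b ** b ** b :: b :: Z
b ** b ** b ** b :: b :: b

[X [Y [Y [Y [Y [Z b]] ** [Z b]] ** [Z b]] ** [Z b]] :: [X [Y [Z b]] :: [X [Y [Z b]]]]]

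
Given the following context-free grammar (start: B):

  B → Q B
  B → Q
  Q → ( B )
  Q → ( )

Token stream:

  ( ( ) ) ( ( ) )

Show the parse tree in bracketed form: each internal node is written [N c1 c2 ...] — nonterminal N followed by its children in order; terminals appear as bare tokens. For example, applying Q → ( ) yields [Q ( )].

B
Q B
( B ) B
( Q ) B
( ( ) ) B
( ( ) ) Q
( ( ) ) ( B )
( ( ) ) ( Q )
( ( ) ) ( ( ) )

[B [Q ( [B [Q ( )]] )] [B [Q ( [B [Q ( )]] )]]]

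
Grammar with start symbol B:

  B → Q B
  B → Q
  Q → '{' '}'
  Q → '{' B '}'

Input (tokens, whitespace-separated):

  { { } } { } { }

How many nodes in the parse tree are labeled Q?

4

[B [Q { [B [Q { }]] }] [B [Q { }] [B [Q { }]]]]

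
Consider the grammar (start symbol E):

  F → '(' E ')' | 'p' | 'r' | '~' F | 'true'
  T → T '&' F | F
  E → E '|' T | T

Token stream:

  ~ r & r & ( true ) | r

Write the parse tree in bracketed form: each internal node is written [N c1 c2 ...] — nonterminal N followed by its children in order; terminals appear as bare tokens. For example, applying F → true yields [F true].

E
E | T
T | T
T & F | T
T & F & F | T
F & F & F | T
~ F & F & F | T
~ r & F & F | T
~ r & r & F | T
~ r & r & ( E ) | T
~ r & r & ( T ) | T
~ r & r & ( F ) | T
~ r & r & ( true ) | T
~ r & r & ( true ) | F
~ r & r & ( true ) | r

[E [E [T [T [T [F ~ [F r]]] & [F r]] & [F ( [E [T [F true]]] )]]] | [T [F r]]]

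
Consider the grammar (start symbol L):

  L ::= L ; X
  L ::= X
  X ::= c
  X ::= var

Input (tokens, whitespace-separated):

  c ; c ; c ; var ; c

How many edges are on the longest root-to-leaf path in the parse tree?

6

[L [L [L [L [L [X c]] ; [X c]] ; [X c]] ; [X var]] ; [X c]]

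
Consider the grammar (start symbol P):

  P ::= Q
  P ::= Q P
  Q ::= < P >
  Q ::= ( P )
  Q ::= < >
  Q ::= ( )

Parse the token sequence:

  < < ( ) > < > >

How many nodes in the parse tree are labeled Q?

4

[P [Q < [P [Q < [P [Q ( )]] >] [P [Q < >]]] >]]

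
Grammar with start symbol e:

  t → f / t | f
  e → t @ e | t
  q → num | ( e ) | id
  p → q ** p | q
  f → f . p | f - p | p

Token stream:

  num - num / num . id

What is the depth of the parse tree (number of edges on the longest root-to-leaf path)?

7

[e [t [f [f [p [q num]]] - [p [q num]]] / [t [f [f [p [q num]]] . [p [q id]]]]]]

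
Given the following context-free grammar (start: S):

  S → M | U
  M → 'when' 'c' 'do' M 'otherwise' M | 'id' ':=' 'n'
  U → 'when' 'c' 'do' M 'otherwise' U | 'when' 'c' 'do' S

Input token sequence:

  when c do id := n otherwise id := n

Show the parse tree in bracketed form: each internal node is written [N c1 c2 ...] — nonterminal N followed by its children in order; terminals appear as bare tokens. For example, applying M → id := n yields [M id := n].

S
M
when c do M otherwise M
when c do id := n otherwise M
when c do id := n otherwise id := n

[S [M when c do [M id := n] otherwise [M id := n]]]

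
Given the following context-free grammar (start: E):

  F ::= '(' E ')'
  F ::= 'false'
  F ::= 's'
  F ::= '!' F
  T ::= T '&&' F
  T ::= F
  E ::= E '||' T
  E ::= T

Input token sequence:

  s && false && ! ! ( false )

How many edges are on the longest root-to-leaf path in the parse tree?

[E [T [T [T [F s]] && [F false]] && [F ! [F ! [F ( [E [T [F false]]] )]]]]]

8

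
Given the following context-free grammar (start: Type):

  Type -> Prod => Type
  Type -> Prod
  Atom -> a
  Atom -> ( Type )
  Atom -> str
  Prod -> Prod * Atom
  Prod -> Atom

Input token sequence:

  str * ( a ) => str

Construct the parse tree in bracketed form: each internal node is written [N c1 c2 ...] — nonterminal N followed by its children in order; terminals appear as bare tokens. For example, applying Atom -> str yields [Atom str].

Type
Prod => Type
Prod * Atom => Type
Atom * Atom => Type
str * Atom => Type
str * ( Type ) => Type
str * ( Prod ) => Type
str * ( Atom ) => Type
str * ( a ) => Type
str * ( a ) => Prod
str * ( a ) => Atom
str * ( a ) => str

[Type [Prod [Prod [Atom str]] * [Atom ( [Type [Prod [Atom a]]] )]] => [Type [Prod [Atom str]]]]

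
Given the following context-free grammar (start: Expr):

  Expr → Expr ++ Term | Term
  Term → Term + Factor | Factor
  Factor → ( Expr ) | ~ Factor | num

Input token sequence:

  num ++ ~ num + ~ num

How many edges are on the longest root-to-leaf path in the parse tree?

[Expr [Expr [Term [Factor num]]] ++ [Term [Term [Factor ~ [Factor num]]] + [Factor ~ [Factor num]]]]

5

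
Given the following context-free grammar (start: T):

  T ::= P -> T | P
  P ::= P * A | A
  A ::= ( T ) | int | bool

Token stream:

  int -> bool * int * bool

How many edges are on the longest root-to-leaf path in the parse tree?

[T [P [A int]] -> [T [P [P [P [A bool]] * [A int]] * [A bool]]]]

6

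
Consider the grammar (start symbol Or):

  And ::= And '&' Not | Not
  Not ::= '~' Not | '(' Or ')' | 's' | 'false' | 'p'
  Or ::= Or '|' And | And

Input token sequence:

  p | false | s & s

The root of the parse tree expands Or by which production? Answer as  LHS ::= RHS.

Or ::= Or '|' And

[Or [Or [Or [And [Not p]]] | [And [Not false]]] | [And [And [Not s]] & [Not s]]]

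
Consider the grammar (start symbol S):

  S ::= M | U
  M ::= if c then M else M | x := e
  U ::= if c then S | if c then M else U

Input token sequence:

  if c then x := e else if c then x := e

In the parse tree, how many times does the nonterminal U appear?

[S [U if c then [M x := e] else [U if c then [S [M x := e]]]]]

2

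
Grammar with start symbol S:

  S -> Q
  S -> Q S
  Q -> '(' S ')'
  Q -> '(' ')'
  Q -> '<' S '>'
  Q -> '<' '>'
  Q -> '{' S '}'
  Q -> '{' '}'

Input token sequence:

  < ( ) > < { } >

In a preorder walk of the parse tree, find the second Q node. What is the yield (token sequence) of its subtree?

[S [Q < [S [Q ( )]] >] [S [Q < [S [Q { }]] >]]]

( )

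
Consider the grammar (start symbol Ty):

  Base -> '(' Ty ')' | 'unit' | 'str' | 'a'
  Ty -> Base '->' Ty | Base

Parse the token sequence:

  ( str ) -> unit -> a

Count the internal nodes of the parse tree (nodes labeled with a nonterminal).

[Ty [Base ( [Ty [Base str]] )] -> [Ty [Base unit] -> [Ty [Base a]]]]

8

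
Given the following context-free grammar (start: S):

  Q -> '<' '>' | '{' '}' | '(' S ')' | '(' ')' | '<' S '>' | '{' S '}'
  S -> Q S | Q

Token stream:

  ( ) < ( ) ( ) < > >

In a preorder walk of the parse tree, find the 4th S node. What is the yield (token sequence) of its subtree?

( ) < >

[S [Q ( )] [S [Q < [S [Q ( )] [S [Q ( )] [S [Q < >]]]] >]]]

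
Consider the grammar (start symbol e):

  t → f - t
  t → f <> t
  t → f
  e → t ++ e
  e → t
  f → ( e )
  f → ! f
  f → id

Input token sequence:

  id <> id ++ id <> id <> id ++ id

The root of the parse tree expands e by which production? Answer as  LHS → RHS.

[e [t [f id] <> [t [f id]]] ++ [e [t [f id] <> [t [f id] <> [t [f id]]]] ++ [e [t [f id]]]]]

e → t ++ e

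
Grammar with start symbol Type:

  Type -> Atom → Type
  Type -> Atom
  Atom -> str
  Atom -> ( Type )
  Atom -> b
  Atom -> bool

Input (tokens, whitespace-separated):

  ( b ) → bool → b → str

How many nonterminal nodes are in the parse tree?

10

[Type [Atom ( [Type [Atom b]] )] → [Type [Atom bool] → [Type [Atom b] → [Type [Atom str]]]]]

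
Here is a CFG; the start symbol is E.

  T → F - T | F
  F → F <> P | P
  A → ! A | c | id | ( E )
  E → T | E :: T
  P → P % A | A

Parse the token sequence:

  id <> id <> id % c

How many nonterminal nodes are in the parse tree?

[E [T [F [F [F [P [A id]]] <> [P [A id]]] <> [P [P [A id]] % [A c]]]]]

13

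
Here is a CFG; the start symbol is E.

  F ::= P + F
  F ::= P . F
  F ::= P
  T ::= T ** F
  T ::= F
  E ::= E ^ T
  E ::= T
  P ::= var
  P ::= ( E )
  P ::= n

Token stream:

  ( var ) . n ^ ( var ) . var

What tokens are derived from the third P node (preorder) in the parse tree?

[E [E [T [F [P ( [E [T [F [P var]]]] )] . [F [P n]]]]] ^ [T [F [P ( [E [T [F [P var]]]] )] . [F [P var]]]]]

n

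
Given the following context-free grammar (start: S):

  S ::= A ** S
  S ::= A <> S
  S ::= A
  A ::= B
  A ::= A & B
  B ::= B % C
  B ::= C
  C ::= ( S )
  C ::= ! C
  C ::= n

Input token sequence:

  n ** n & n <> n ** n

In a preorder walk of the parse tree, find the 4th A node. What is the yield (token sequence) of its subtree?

n

[S [A [B [C n]]] ** [S [A [A [B [C n]]] & [B [C n]]] <> [S [A [B [C n]]] ** [S [A [B [C n]]]]]]]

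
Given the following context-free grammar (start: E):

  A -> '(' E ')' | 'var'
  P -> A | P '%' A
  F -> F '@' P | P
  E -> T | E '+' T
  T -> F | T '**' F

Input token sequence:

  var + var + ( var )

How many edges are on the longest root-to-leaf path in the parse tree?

[E [E [E [T [F [P [A var]]]]] + [T [F [P [A var]]]]] + [T [F [P [A ( [E [T [F [P [A var]]]]] )]]]]]

10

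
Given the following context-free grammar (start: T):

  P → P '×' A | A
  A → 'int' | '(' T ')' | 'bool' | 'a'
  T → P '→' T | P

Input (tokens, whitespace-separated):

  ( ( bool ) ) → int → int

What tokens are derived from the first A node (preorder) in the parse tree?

( ( bool ) )

[T [P [A ( [T [P [A ( [T [P [A bool]]] )]]] )]] → [T [P [A int]] → [T [P [A int]]]]]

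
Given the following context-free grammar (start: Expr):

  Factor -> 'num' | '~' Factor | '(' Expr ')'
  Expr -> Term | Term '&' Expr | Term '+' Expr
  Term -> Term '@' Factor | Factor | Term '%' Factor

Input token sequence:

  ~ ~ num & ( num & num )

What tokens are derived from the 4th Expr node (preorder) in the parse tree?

num

[Expr [Term [Factor ~ [Factor ~ [Factor num]]]] & [Expr [Term [Factor ( [Expr [Term [Factor num]] & [Expr [Term [Factor num]]]] )]]]]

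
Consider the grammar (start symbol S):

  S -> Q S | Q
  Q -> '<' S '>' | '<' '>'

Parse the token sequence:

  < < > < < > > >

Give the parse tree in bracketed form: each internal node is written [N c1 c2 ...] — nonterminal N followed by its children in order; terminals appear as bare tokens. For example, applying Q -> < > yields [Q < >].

[S [Q < [S [Q < >] [S [Q < [S [Q < >]] >]]] >]]

S
Q
< S >
< Q S >
< < > S >
< < > Q >
< < > < S > >
< < > < Q > >
< < > < < > > >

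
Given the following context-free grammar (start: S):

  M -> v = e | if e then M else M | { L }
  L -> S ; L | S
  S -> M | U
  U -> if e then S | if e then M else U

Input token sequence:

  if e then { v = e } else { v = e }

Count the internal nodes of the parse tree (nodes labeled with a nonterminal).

[S [M if e then [M { [L [S [M v = e]]] }] else [M { [L [S [M v = e]]] }]]]

10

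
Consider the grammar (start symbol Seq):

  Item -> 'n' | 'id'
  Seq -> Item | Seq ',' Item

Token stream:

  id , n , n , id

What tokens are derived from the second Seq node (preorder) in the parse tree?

[Seq [Seq [Seq [Seq [Item id]] , [Item n]] , [Item n]] , [Item id]]

id , n , n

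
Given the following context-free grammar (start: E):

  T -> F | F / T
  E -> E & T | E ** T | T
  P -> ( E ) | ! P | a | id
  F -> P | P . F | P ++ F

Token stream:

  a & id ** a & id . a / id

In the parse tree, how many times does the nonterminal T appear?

5

[E [E [E [E [T [F [P a]]]] & [T [F [P id]]]] ** [T [F [P a]]]] & [T [F [P id] . [F [P a]]] / [T [F [P id]]]]]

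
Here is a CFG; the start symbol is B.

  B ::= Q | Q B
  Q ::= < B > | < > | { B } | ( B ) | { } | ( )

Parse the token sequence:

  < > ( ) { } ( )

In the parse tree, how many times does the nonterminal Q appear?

4

[B [Q < >] [B [Q ( )] [B [Q { }] [B [Q ( )]]]]]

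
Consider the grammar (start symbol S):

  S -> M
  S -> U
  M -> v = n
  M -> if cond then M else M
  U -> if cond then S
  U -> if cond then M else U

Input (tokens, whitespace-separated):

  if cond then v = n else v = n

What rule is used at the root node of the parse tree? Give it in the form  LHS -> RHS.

S -> M

[S [M if cond then [M v = n] else [M v = n]]]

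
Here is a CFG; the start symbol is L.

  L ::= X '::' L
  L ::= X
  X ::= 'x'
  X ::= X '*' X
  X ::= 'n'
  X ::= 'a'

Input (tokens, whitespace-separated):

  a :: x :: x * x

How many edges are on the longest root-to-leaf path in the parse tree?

[L [X a] :: [L [X x] :: [L [X [X x] * [X x]]]]]

5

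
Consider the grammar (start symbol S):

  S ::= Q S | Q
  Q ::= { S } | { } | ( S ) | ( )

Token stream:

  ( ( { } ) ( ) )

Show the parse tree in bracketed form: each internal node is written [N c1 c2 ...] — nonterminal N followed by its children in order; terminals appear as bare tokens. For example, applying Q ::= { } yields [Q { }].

[S [Q ( [S [Q ( [S [Q { }]] )] [S [Q ( )]]] )]]

S
Q
( S )
( Q S )
( ( S ) S )
( ( Q ) S )
( ( { } ) S )
( ( { } ) Q )
( ( { } ) ( ) )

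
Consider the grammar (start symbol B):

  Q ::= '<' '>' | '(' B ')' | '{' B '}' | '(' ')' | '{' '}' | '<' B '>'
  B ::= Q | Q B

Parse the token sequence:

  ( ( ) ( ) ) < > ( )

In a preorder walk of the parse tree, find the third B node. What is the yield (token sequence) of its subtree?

( )

[B [Q ( [B [Q ( )] [B [Q ( )]]] )] [B [Q < >] [B [Q ( )]]]]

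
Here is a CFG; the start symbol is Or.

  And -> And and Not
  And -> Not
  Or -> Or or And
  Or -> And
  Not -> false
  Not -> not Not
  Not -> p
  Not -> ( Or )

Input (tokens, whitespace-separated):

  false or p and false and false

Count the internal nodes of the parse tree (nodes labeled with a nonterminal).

10

[Or [Or [And [Not false]]] or [And [And [And [Not p]] and [Not false]] and [Not false]]]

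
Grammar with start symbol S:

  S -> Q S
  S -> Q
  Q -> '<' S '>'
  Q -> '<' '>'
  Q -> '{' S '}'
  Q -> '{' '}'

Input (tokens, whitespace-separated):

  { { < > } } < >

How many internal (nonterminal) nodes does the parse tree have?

8

[S [Q { [S [Q { [S [Q < >]] }]] }] [S [Q < >]]]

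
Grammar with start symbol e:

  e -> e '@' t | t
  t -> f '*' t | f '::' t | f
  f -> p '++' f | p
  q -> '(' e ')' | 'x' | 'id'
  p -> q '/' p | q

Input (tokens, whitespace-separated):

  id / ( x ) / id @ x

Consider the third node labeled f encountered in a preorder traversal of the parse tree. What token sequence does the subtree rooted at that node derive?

[e [e [t [f [p [q id] / [p [q ( [e [t [f [p [q x]]]]] )] / [p [q id]]]]]]] @ [t [f [p [q x]]]]]

x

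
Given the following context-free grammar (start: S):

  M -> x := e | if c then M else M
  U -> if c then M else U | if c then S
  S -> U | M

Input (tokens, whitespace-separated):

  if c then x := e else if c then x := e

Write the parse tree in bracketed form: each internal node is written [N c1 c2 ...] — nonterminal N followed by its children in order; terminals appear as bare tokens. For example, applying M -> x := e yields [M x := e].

[S [U if c then [M x := e] else [U if c then [S [M x := e]]]]]

S
U
if c then M else U
if c then x := e else U
if c then x := e else if c then S
if c then x := e else if c then M
if c then x := e else if c then x := e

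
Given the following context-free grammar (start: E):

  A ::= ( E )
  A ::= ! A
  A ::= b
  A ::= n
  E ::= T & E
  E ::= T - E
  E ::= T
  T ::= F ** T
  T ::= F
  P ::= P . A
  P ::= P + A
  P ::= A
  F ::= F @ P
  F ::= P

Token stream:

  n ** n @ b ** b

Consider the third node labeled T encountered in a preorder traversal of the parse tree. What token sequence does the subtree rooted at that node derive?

[E [T [F [P [A n]]] ** [T [F [F [P [A n]]] @ [P [A b]]] ** [T [F [P [A b]]]]]]]

b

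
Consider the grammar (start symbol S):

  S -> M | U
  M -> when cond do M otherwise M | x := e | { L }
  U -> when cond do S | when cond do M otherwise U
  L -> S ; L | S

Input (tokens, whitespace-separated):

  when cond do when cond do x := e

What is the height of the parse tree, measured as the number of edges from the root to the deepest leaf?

[S [U when cond do [S [U when cond do [S [M x := e]]]]]]

6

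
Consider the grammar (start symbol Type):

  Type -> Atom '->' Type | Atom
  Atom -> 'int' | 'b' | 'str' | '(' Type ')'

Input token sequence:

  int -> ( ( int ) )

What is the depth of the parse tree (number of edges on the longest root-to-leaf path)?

7

[Type [Atom int] -> [Type [Atom ( [Type [Atom ( [Type [Atom int]] )]] )]]]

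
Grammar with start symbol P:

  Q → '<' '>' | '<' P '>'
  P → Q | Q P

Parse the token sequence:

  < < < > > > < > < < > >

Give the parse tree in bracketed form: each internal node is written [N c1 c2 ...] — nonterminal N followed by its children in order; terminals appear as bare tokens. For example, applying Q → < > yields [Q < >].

P
Q P
< P > P
< Q > P
< < P > > P
< < Q > > P
< < < > > > P
< < < > > > Q P
< < < > > > < > P
< < < > > > < > Q
< < < > > > < > < P >
< < < > > > < > < Q >
< < < > > > < > < < > >

[P [Q < [P [Q < [P [Q < >]] >]] >] [P [Q < >] [P [Q < [P [Q < >]] >]]]]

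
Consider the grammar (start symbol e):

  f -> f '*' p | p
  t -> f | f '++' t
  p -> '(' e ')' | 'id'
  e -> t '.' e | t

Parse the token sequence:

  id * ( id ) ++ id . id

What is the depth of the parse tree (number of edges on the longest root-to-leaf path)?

8

[e [t [f [f [p id]] * [p ( [e [t [f [p id]]]] )]] ++ [t [f [p id]]]] . [e [t [f [p id]]]]]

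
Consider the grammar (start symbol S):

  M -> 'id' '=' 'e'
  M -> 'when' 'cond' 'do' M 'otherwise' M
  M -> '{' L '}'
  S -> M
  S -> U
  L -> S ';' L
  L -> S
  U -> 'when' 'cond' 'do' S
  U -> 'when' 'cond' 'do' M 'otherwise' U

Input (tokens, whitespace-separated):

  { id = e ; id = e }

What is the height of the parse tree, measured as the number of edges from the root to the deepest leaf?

[S [M { [L [S [M id = e]] ; [L [S [M id = e]]]] }]]

6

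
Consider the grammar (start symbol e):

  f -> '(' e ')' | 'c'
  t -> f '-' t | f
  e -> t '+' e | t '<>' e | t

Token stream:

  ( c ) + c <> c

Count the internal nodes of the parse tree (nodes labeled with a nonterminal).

[e [t [f ( [e [t [f c]]] )]] + [e [t [f c]] <> [e [t [f c]]]]]

12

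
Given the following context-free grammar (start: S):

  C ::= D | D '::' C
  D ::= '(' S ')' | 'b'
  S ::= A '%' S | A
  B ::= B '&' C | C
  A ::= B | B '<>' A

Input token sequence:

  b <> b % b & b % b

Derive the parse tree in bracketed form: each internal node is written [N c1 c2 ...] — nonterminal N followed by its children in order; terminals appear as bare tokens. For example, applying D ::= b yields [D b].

S
A % S
B <> A % S
C <> A % S
D <> A % S
b <> A % S
b <> B % S
b <> C % S
b <> D % S
b <> b % S
b <> b % A % S
b <> b % B % S
b <> b % B & C % S
b <> b % C & C % S
b <> b % D & C % S
b <> b % b & C % S
b <> b % b & D % S
b <> b % b & b % S
b <> b % b & b % A
b <> b % b & b % B
b <> b % b & b % C
b <> b % b & b % D
b <> b % b & b % b

[S [A [B [C [D b]]] <> [A [B [C [D b]]]]] % [S [A [B [B [C [D b]]] & [C [D b]]]] % [S [A [B [C [D b]]]]]]]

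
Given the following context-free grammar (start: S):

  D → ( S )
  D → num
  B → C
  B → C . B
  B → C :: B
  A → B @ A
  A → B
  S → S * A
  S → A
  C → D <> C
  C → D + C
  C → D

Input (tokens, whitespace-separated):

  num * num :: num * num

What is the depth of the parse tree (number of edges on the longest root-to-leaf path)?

7

[S [S [S [A [B [C [D num]]]]] * [A [B [C [D num]] :: [B [C [D num]]]]]] * [A [B [C [D num]]]]]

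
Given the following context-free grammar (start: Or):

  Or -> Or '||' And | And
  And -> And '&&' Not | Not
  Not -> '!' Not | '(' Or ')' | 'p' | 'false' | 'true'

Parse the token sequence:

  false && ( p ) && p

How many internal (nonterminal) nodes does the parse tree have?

[Or [And [And [And [Not false]] && [Not ( [Or [And [Not p]]] )]] && [Not p]]]

10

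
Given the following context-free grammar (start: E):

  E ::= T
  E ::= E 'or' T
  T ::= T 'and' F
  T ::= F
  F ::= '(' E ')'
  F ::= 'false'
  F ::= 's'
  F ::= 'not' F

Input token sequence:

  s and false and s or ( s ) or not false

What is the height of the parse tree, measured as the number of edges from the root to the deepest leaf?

7

[E [E [E [T [T [T [F s]] and [F false]] and [F s]]] or [T [F ( [E [T [F s]]] )]]] or [T [F not [F false]]]]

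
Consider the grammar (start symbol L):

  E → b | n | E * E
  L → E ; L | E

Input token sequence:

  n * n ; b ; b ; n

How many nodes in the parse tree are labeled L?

[L [E [E n] * [E n]] ; [L [E b] ; [L [E b] ; [L [E n]]]]]

4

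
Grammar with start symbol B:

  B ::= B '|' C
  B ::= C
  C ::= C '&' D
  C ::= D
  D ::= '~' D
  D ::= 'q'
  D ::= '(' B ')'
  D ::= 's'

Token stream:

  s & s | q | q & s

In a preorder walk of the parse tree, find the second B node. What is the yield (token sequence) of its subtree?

s & s | q

[B [B [B [C [C [D s]] & [D s]]] | [C [D q]]] | [C [C [D q]] & [D s]]]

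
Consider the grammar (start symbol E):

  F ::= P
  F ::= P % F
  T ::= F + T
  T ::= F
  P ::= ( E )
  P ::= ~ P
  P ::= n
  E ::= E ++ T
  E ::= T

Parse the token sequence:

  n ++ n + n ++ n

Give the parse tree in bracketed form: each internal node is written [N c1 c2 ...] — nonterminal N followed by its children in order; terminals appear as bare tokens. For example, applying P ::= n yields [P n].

E
E ++ T
E ++ T ++ T
T ++ T ++ T
F ++ T ++ T
P ++ T ++ T
n ++ T ++ T
n ++ F + T ++ T
n ++ P + T ++ T
n ++ n + T ++ T
n ++ n + F ++ T
n ++ n + P ++ T
n ++ n + n ++ T
n ++ n + n ++ F
n ++ n + n ++ P
n ++ n + n ++ n

[E [E [E [T [F [P n]]]] ++ [T [F [P n]] + [T [F [P n]]]]] ++ [T [F [P n]]]]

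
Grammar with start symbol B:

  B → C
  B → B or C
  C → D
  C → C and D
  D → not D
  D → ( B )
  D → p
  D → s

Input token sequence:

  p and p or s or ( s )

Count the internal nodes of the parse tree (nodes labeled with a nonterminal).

14

[B [B [B [C [C [D p]] and [D p]]] or [C [D s]]] or [C [D ( [B [C [D s]]] )]]]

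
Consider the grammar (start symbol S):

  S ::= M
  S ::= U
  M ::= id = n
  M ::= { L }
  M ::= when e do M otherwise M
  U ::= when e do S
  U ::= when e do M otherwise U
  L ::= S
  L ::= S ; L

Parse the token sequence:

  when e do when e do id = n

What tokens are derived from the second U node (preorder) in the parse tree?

[S [U when e do [S [U when e do [S [M id = n]]]]]]

when e do id = n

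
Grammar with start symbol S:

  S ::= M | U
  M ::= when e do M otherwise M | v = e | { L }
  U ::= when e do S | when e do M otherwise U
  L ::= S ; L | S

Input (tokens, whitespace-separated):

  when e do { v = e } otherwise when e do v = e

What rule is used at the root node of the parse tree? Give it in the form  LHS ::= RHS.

[S [U when e do [M { [L [S [M v = e]]] }] otherwise [U when e do [S [M v = e]]]]]

S ::= U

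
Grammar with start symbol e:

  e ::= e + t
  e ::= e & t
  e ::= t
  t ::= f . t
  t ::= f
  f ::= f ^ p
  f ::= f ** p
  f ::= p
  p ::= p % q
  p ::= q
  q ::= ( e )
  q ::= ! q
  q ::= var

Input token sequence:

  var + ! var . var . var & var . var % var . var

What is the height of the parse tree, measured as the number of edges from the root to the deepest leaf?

8

[e [e [e [t [f [p [q var]]]]] + [t [f [p [q ! [q var]]]] . [t [f [p [q var]]] . [t [f [p [q var]]]]]]] & [t [f [p [q var]]] . [t [f [p [p [q var]] % [q var]]] . [t [f [p [q var]]]]]]]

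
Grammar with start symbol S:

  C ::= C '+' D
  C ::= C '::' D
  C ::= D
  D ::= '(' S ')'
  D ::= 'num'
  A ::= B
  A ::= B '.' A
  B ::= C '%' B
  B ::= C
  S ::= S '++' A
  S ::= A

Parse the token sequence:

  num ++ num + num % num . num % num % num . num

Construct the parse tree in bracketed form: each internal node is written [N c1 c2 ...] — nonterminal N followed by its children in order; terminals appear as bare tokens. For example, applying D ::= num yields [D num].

[S [S [A [B [C [D num]]]]] ++ [A [B [C [C [D num]] + [D num]] % [B [C [D num]]]] . [A [B [C [D num]] % [B [C [D num]] % [B [C [D num]]]]] . [A [B [C [D num]]]]]]]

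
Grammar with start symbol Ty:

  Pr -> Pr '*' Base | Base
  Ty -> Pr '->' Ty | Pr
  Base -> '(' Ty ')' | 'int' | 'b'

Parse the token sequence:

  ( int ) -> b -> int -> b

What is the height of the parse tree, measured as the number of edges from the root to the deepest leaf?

6

[Ty [Pr [Base ( [Ty [Pr [Base int]]] )]] -> [Ty [Pr [Base b]] -> [Ty [Pr [Base int]] -> [Ty [Pr [Base b]]]]]]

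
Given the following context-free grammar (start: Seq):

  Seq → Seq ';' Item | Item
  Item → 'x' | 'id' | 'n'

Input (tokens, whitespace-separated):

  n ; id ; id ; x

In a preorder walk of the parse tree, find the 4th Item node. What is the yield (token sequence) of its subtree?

[Seq [Seq [Seq [Seq [Item n]] ; [Item id]] ; [Item id]] ; [Item x]]

x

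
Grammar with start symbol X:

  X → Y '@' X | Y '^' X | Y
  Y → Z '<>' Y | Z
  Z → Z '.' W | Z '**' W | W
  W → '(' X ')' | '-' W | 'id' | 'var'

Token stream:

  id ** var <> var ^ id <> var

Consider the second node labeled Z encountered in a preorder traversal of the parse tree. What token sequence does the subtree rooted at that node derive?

id

[X [Y [Z [Z [W id]] ** [W var]] <> [Y [Z [W var]]]] ^ [X [Y [Z [W id]] <> [Y [Z [W var]]]]]]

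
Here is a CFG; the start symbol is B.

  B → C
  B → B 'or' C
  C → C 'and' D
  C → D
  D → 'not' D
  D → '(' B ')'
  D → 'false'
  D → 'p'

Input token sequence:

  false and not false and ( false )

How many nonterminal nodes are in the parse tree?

11

[B [C [C [C [D false]] and [D not [D false]]] and [D ( [B [C [D false]]] )]]]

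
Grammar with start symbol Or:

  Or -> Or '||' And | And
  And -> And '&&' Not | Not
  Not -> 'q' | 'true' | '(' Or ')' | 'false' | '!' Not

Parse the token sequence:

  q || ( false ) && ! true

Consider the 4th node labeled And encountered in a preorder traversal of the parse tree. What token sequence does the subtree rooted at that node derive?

false

[Or [Or [And [Not q]]] || [And [And [Not ( [Or [And [Not false]]] )]] && [Not ! [Not true]]]]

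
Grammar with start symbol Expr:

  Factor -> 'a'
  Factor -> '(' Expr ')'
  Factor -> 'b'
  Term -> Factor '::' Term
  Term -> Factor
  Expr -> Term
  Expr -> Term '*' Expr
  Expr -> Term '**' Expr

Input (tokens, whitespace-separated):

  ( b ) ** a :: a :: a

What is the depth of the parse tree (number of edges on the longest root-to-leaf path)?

6

[Expr [Term [Factor ( [Expr [Term [Factor b]]] )]] ** [Expr [Term [Factor a] :: [Term [Factor a] :: [Term [Factor a]]]]]]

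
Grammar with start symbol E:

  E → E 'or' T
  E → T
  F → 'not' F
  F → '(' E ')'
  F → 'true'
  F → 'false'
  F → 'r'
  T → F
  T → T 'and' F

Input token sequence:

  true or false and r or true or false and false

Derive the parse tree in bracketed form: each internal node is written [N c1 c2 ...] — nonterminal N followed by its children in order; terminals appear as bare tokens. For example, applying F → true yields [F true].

[E [E [E [E [T [F true]]] or [T [T [F false]] and [F r]]] or [T [F true]]] or [T [T [F false]] and [F false]]]

E
E or T
E or T or T
E or T or T or T
T or T or T or T
F or T or T or T
true or T or T or T
true or T and F or T or T
true or F and F or T or T
true or false and F or T or T
true or false and r or T or T
true or false and r or F or T
true or false and r or true or T
true or false and r or true or T and F
true or false and r or true or F and F
true or false and r or true or false and F
true or false and r or true or false and false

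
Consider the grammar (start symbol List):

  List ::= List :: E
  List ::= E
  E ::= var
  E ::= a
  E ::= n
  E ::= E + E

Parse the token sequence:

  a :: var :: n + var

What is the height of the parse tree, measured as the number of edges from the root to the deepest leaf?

[List [List [List [E a]] :: [E var]] :: [E [E n] + [E var]]]

4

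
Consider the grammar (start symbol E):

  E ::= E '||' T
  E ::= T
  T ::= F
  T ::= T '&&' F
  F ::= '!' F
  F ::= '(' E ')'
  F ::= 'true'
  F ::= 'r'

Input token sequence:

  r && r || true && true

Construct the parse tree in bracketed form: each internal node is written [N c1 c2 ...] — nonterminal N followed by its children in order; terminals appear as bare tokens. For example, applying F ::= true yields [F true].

E
E || T
T || T
T && F || T
F && F || T
r && F || T
r && r || T
r && r || T && F
r && r || F && F
r && r || true && F
r && r || true && true

[E [E [T [T [F r]] && [F r]]] || [T [T [F true]] && [F true]]]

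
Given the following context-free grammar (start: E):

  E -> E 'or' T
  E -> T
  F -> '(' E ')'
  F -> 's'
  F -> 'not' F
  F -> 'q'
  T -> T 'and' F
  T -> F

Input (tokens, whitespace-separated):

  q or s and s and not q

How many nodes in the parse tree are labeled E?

2

[E [E [T [F q]]] or [T [T [T [F s]] and [F s]] and [F not [F q]]]]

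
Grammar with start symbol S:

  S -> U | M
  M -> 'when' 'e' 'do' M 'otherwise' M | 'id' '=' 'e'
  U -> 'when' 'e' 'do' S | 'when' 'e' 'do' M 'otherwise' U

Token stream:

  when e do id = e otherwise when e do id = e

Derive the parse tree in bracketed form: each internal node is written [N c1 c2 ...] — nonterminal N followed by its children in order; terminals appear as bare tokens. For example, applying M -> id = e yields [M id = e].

S
U
when e do M otherwise U
when e do id = e otherwise U
when e do id = e otherwise when e do S
when e do id = e otherwise when e do M
when e do id = e otherwise when e do id = e

[S [U when e do [M id = e] otherwise [U when e do [S [M id = e]]]]]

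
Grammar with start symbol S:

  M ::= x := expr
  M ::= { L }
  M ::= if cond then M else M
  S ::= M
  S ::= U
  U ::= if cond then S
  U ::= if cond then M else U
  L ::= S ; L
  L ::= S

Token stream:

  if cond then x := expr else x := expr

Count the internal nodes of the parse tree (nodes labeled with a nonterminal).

[S [M if cond then [M x := expr] else [M x := expr]]]

4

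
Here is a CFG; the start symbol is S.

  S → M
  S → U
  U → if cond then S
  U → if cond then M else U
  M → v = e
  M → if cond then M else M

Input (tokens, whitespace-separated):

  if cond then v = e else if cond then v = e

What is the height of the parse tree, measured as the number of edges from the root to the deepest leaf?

[S [U if cond then [M v = e] else [U if cond then [S [M v = e]]]]]

5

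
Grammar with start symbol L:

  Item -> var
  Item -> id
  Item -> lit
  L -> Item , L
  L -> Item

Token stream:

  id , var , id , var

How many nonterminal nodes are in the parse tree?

8

[L [Item id] , [L [Item var] , [L [Item id] , [L [Item var]]]]]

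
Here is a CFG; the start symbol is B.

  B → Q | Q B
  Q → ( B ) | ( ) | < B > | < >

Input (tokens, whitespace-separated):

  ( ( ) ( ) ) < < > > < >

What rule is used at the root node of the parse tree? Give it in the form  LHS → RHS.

[B [Q ( [B [Q ( )] [B [Q ( )]]] )] [B [Q < [B [Q < >]] >] [B [Q < >]]]]

B → Q B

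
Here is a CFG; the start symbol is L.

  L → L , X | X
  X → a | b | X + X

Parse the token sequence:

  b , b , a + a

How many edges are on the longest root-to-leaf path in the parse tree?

4

[L [L [L [X b]] , [X b]] , [X [X a] + [X a]]]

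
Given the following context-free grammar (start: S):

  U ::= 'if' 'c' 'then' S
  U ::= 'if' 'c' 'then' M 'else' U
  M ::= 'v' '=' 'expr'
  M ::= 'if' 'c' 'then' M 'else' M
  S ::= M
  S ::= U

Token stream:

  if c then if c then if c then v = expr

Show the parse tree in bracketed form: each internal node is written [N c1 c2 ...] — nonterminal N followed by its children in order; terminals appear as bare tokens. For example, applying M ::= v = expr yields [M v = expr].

[S [U if c then [S [U if c then [S [U if c then [S [M v = expr]]]]]]]]

S
U
if c then S
if c then U
if c then if c then S
if c then if c then U
if c then if c then if c then S
if c then if c then if c then M
if c then if c then if c then v = expr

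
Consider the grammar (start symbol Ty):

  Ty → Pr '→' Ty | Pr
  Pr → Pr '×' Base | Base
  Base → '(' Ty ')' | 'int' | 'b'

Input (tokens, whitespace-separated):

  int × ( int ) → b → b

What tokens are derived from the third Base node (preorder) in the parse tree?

[Ty [Pr [Pr [Base int]] × [Base ( [Ty [Pr [Base int]]] )]] → [Ty [Pr [Base b]] → [Ty [Pr [Base b]]]]]

int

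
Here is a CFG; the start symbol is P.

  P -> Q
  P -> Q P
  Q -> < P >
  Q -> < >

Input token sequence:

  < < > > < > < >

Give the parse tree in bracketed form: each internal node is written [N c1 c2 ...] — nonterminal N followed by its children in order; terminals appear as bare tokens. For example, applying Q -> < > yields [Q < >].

P
Q P
< P > P
< Q > P
< < > > P
< < > > Q P
< < > > < > P
< < > > < > Q
< < > > < > < >

[P [Q < [P [Q < >]] >] [P [Q < >] [P [Q < >]]]]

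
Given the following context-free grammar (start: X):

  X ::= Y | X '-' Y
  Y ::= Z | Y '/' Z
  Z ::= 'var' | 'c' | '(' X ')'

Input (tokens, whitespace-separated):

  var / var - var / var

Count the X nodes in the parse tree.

[X [X [Y [Y [Z var]] / [Z var]]] - [Y [Y [Z var]] / [Z var]]]

2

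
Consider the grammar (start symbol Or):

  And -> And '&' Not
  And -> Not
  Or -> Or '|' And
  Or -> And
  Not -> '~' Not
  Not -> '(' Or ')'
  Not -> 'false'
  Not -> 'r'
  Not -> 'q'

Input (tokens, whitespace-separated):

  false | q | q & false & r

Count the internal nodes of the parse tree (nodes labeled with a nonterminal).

13

[Or [Or [Or [And [Not false]]] | [And [Not q]]] | [And [And [And [Not q]] & [Not false]] & [Not r]]]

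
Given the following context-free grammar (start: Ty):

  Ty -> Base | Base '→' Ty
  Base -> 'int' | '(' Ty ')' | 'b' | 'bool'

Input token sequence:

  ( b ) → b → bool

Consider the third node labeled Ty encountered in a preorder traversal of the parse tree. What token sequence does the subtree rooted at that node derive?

[Ty [Base ( [Ty [Base b]] )] → [Ty [Base b] → [Ty [Base bool]]]]

b → bool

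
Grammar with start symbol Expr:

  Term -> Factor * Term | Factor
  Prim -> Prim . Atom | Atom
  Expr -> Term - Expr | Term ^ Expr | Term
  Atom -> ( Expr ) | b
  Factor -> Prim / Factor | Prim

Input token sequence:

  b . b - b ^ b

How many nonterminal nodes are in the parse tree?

[Expr [Term [Factor [Prim [Prim [Atom b]] . [Atom b]]]] - [Expr [Term [Factor [Prim [Atom b]]]] ^ [Expr [Term [Factor [Prim [Atom b]]]]]]]

17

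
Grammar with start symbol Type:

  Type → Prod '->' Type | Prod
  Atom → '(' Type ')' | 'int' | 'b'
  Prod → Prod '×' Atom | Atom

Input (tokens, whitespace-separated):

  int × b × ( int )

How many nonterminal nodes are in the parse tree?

10

[Type [Prod [Prod [Prod [Atom int]] × [Atom b]] × [Atom ( [Type [Prod [Atom int]]] )]]]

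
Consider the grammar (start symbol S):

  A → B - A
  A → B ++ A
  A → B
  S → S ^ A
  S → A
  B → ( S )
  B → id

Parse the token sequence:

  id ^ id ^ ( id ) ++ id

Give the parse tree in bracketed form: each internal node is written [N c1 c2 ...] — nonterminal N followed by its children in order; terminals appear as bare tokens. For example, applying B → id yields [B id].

[S [S [S [A [B id]]] ^ [A [B id]]] ^ [A [B ( [S [A [B id]]] )] ++ [A [B id]]]]

S
S ^ A
S ^ A ^ A
A ^ A ^ A
B ^ A ^ A
id ^ A ^ A
id ^ B ^ A
id ^ id ^ A
id ^ id ^ B ++ A
id ^ id ^ ( S ) ++ A
id ^ id ^ ( A ) ++ A
id ^ id ^ ( B ) ++ A
id ^ id ^ ( id ) ++ A
id ^ id ^ ( id ) ++ B
id ^ id ^ ( id ) ++ id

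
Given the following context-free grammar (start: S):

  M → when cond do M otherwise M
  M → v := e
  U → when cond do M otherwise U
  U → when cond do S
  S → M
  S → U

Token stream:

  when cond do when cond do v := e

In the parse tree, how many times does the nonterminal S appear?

3

[S [U when cond do [S [U when cond do [S [M v := e]]]]]]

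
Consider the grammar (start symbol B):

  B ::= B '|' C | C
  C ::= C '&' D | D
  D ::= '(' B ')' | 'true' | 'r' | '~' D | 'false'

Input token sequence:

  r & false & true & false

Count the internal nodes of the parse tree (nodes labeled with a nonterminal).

[B [C [C [C [C [D r]] & [D false]] & [D true]] & [D false]]]

9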